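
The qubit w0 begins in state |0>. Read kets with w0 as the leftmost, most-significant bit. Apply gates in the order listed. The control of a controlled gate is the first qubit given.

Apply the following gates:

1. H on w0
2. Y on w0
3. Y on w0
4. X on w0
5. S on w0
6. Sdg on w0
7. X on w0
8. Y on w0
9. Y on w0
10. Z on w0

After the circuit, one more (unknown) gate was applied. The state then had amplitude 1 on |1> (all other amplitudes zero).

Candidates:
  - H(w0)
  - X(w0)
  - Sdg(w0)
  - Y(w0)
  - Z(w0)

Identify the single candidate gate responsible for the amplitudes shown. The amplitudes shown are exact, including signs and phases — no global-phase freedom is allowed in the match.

It was H(w0) that produced the state shown. Key observation: gates 3-8 undo each other exactly, leaving only the rest of the circuit to track.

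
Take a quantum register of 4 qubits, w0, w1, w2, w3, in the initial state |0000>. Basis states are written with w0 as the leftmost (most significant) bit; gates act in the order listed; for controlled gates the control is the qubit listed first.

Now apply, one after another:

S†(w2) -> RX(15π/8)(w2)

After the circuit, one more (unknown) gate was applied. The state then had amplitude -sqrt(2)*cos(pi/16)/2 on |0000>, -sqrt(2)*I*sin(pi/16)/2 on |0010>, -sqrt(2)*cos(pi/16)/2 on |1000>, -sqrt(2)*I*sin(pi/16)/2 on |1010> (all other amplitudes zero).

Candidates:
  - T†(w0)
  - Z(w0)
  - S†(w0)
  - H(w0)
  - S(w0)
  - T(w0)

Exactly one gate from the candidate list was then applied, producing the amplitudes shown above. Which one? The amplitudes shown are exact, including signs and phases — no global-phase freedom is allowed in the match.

The unique candidate consistent with the amplitudes is H(w0).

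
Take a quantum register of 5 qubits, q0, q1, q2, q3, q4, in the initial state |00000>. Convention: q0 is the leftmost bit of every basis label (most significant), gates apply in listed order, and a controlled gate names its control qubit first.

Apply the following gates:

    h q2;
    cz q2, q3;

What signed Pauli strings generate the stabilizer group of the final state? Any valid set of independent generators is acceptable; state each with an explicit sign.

The final state is stabilized by the group generated by +IIXII, +ZIIII, +IZIII, +IIIZI, +IIIIZ; other independent generating sets are equally valid.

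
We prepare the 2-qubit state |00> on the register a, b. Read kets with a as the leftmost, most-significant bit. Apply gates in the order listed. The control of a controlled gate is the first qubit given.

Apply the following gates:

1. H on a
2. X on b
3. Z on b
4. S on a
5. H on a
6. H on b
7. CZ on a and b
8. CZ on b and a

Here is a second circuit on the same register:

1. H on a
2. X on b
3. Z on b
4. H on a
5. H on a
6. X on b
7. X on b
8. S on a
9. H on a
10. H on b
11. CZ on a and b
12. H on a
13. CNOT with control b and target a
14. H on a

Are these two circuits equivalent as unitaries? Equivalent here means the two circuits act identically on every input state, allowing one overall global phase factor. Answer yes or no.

Yes: on every input state the two circuits agree up to one overall phase factor.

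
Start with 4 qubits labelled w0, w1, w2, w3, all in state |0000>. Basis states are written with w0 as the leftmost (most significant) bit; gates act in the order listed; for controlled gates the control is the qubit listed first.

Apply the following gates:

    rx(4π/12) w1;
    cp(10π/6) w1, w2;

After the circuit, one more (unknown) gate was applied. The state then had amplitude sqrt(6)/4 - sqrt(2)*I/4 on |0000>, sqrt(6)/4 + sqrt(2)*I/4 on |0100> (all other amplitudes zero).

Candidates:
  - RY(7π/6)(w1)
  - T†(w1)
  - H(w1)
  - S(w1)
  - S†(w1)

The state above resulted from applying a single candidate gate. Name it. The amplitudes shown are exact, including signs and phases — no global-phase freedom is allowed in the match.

It was H(w1) that produced the state shown.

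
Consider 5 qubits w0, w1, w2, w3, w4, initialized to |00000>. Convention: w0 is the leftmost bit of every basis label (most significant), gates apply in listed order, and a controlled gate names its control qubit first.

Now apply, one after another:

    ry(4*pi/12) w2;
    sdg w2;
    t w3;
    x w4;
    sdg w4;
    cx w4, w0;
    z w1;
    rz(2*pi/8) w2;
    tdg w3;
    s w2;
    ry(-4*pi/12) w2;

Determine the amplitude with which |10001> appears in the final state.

The amplitude on |10001> is (exp(3*I*pi/4) + 3*I)*exp(7*I*pi/8)/4.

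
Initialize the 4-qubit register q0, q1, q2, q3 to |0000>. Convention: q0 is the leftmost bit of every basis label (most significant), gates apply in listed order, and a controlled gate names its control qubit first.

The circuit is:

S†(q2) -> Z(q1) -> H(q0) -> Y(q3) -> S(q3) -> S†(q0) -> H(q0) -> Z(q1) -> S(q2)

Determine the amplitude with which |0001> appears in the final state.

|0001> carries amplitude -1/2 + I/2 in the final state.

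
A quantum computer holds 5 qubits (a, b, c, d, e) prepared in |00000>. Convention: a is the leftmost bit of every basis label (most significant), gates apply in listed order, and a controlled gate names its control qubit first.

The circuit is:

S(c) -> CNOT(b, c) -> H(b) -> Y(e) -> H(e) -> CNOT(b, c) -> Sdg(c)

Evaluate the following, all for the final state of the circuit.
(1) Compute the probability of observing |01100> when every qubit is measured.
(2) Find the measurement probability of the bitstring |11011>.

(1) The probability of measuring |01100> is 1/4.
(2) Outcome |11011> occurs with probability 0.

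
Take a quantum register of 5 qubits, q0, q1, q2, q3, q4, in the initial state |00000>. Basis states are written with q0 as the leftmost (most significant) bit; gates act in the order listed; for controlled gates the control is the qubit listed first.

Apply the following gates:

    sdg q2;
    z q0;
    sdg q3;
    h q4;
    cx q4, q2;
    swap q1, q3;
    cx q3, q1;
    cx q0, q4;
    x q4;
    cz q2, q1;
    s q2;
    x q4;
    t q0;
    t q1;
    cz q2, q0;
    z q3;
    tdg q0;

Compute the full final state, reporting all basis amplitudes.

The final amplitudes are sqrt(2)/2 on |00000>, sqrt(2)*I/2 on |00101>, and 0 on every other basis state.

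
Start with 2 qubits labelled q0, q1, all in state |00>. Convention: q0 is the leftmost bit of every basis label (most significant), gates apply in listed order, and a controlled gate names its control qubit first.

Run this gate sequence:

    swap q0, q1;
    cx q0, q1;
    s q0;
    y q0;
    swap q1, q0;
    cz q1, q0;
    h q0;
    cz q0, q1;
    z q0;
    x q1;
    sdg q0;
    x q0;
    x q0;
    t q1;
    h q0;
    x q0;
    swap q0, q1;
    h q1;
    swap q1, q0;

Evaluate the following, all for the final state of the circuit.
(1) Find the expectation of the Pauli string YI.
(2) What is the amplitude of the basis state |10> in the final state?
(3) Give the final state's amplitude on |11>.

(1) The observable YI averages to 1.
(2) The final state's coefficient on |10> equals -sqrt(2)/2.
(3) |11> carries amplitude 0 in the final state.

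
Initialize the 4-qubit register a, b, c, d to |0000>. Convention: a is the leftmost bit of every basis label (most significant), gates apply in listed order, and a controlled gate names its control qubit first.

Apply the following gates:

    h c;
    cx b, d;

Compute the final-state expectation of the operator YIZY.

In the final state, YIZY has expectation 0.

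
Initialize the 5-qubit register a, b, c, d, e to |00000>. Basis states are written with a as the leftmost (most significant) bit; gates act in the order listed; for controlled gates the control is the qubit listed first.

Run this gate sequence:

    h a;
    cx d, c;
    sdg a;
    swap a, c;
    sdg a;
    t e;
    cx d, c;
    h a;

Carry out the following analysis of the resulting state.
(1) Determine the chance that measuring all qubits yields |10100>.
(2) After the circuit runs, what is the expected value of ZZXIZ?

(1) Outcome |10100> occurs with probability 1/4.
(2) The expectation value of ZZXIZ is 0.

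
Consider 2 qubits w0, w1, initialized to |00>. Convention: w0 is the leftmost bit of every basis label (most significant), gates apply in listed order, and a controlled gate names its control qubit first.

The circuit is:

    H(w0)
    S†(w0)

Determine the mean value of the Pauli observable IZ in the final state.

The expectation value of IZ is 1.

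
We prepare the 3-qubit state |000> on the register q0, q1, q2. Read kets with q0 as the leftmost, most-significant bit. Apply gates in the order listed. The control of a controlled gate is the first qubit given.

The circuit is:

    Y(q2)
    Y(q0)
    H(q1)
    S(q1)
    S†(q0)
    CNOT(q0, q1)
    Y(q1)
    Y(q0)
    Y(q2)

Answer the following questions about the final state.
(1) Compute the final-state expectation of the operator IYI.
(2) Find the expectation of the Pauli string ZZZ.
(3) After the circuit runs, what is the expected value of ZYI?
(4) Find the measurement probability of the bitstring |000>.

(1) In the final state, IYI has expectation -1.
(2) In the final state, ZZZ has expectation 0.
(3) The observable ZYI averages to -1.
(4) A full measurement returns |000> with probability 1/2.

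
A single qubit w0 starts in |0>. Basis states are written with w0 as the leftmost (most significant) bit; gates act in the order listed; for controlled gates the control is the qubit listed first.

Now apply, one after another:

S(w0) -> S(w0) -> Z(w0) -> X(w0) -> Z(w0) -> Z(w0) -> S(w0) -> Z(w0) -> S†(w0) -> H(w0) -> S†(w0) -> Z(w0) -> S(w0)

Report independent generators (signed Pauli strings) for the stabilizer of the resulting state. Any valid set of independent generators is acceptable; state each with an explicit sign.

One valid set of independent stabilizer generators is +X (any independent generating set of the same group is equally correct).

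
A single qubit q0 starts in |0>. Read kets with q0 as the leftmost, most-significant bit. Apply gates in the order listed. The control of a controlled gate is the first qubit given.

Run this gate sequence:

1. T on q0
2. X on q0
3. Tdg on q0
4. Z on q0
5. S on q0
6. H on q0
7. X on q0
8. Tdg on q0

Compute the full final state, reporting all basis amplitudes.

The resulting statevector has amplitude sqrt(2)*exp(I*pi/4)/2 on |0>, -sqrt(2)/2 on |1>.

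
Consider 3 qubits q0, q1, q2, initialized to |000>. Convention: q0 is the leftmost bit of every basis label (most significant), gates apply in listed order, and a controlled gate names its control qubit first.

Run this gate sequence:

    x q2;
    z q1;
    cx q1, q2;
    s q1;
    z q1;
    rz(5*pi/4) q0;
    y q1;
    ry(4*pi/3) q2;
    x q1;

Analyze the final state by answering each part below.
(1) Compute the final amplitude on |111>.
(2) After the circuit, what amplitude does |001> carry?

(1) |111> carries amplitude 0 in the final state.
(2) The final state's coefficient on |001> equals exp(7*I*pi/8)/2.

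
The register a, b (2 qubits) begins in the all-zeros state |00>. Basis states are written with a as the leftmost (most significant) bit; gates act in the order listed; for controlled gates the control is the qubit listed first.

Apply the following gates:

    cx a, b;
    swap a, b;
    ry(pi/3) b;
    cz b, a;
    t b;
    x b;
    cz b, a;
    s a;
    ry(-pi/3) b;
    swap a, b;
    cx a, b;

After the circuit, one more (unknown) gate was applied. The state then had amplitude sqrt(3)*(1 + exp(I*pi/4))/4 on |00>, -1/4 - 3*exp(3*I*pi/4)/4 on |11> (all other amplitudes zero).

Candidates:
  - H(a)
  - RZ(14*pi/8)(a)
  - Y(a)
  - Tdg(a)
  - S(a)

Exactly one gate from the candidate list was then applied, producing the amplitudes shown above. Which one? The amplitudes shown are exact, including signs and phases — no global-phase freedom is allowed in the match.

The unique candidate consistent with the amplitudes is Tdg(a).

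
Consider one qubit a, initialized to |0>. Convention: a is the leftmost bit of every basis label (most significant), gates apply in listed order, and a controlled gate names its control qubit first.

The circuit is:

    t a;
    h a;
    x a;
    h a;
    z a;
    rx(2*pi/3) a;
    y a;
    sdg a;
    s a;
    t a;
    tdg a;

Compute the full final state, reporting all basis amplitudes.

After the circuit, the state carries amplitude -sqrt(3)/2 on |0>, I/2 on |1>. Key observation: gates 2-5 undo each other exactly, leaving only the rest of the circuit to track.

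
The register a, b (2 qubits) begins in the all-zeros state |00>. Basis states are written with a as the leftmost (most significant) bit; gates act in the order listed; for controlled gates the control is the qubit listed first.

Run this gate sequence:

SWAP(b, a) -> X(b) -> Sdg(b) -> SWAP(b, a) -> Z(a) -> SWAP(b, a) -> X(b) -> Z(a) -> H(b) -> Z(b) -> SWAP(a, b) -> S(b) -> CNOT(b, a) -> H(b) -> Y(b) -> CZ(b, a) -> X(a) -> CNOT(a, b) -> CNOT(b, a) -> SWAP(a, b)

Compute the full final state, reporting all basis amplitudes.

The final amplitudes are -1/2 on |00>, -1/2 on |01>, 1/2 on |10>, -1/2 on |11>.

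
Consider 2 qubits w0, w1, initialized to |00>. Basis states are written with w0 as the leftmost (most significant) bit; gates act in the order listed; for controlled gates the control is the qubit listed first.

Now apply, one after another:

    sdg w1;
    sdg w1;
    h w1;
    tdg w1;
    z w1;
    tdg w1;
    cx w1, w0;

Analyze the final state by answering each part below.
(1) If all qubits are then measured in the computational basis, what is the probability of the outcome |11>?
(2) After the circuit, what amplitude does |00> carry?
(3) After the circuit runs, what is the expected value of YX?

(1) A full measurement returns |11> with probability 1/2.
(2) |00> carries amplitude sqrt(2)/2 in the final state.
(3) In the final state, YX has expectation 1.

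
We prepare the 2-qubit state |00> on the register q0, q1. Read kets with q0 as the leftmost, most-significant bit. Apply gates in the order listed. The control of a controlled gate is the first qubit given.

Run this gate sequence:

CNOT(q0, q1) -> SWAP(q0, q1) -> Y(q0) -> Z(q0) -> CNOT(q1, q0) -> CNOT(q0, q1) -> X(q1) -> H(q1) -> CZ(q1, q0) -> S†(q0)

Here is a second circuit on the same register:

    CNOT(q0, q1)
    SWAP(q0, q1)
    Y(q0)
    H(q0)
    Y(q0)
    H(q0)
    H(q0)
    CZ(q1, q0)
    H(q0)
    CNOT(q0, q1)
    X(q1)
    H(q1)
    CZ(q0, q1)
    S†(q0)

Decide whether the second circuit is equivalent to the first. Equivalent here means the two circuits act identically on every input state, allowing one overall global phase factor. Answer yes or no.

No, they are not equivalent — no single phase factor reconciles the two unitaries.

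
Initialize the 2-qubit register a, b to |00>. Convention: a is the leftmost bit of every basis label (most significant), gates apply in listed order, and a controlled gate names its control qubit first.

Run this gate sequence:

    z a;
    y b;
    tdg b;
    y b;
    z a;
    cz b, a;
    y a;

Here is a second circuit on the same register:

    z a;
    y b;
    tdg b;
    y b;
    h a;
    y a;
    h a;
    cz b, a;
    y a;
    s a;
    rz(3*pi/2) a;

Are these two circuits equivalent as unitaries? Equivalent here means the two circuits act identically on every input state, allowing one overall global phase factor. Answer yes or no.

No — the two circuits implement different unitaries, even allowing a global phase.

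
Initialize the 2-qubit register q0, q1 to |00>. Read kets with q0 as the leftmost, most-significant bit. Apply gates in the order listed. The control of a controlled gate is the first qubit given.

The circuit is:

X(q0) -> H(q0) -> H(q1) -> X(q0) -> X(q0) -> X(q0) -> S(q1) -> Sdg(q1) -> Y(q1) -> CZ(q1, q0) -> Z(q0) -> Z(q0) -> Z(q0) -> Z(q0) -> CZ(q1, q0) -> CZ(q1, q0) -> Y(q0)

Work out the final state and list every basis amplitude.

The final amplitudes are -1/2 on |00>, -1/2 on |01>, -1/2 on |10>, 1/2 on |11>.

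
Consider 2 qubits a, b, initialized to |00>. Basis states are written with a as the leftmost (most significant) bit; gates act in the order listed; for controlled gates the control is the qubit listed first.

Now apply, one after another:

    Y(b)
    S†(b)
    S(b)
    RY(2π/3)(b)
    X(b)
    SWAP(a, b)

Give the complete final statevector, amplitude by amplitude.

The final amplitudes are I/2 on |00>, 0 on |01>, -sqrt(3)*I/2 on |10>, 0 on |11>.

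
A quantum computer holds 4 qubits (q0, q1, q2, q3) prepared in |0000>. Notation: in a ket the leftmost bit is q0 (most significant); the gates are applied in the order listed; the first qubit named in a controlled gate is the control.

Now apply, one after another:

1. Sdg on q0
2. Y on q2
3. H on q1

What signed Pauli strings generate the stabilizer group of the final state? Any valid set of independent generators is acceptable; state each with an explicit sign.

The stabilizer group can be generated by +IXII, +ZIII, -IIZI, +IIIZ, among other valid generating sets.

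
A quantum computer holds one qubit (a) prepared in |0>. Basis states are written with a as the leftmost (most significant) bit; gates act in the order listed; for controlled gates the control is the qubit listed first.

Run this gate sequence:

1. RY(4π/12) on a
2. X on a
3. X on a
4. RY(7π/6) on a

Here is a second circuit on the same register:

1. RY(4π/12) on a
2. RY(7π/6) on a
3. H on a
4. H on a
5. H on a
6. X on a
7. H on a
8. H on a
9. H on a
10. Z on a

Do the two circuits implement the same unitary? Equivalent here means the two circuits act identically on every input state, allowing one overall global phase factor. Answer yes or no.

Yes, they are equivalent — the unitaries differ by at most a global phase.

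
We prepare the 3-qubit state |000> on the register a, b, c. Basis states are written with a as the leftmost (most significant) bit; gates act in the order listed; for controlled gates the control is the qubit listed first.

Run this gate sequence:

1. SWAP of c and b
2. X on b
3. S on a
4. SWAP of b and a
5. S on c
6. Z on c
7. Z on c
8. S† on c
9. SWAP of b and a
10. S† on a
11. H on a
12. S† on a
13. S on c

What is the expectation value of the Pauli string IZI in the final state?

In the final state, IZI has expectation -1. Key observation: gates 3-10 undo each other exactly, leaving only the rest of the circuit to track.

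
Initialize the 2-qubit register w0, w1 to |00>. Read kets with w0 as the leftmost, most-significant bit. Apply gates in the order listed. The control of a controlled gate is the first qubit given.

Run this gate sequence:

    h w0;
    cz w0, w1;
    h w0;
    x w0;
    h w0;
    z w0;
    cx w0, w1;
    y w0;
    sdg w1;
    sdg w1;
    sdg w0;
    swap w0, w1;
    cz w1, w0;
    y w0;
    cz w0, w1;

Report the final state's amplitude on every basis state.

After the circuit, the state carries amplitude sqrt(2)/2 on |00>, 0 on |01>, 0 on |10>, -sqrt(2)*I/2 on |11>. Key observation: the block from step 3 through step 6 cancels to the identity and can be dropped.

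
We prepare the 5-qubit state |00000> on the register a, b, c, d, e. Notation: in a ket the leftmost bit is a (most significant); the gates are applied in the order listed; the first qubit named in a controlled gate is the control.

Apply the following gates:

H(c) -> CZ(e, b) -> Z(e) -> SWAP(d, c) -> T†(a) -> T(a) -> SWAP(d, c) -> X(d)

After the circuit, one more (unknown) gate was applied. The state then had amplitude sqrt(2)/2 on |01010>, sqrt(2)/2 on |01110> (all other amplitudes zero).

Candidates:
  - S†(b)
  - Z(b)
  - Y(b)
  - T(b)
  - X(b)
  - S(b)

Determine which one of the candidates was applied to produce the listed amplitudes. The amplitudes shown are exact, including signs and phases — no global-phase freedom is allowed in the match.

The applied gate was X(b). Key observation: steps 4-7 multiply out to the identity, so the circuit reduces to the remaining gates.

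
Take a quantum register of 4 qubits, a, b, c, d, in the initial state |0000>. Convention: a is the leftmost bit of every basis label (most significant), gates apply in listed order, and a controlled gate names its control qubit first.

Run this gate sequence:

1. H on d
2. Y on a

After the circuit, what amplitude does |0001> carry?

The amplitude on |0001> is 0.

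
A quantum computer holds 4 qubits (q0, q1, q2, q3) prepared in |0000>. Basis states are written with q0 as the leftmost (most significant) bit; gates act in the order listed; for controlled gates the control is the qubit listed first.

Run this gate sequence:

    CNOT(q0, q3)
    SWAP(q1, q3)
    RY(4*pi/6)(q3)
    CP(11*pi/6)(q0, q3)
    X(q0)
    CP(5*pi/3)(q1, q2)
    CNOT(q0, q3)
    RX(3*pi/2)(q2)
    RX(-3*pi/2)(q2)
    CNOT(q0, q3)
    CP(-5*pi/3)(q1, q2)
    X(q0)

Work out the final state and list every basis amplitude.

After the circuit, the state carries amplitude 1/2 on |0000>, sqrt(3)/2 on |0001>, and 0 on every other basis state. Key observation: gates 5-12 undo each other exactly, leaving only the rest of the circuit to track.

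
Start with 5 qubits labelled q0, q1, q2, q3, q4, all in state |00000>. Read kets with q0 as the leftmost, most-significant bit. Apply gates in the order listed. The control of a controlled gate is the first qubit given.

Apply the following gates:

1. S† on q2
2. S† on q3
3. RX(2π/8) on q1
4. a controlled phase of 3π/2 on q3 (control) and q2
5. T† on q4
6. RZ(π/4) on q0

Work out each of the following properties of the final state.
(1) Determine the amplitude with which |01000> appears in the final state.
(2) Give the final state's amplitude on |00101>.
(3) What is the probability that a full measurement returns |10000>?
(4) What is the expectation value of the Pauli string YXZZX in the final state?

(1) |01000> carries amplitude -sqrt(2 - sqrt(2))*exp(3*I*pi/8)/2 in the final state.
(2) |00101> carries amplitude 0 in the final state.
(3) The probability of measuring |10000> is 0.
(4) The observable YXZZX averages to 0.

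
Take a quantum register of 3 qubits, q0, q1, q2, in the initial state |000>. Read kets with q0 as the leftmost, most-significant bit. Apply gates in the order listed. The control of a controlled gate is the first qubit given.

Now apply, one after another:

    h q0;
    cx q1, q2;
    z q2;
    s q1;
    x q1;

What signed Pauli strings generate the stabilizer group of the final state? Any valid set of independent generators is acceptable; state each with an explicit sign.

The stabilizer group can be generated by +XII, -IZI, +IIZ, among other valid generating sets.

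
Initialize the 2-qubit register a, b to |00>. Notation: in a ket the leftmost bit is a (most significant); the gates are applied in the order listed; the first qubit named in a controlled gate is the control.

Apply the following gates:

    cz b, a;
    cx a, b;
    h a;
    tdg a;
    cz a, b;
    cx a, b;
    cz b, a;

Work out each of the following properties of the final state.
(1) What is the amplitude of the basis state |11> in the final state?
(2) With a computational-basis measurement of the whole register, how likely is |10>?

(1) |11> carries amplitude sqrt(2)*exp(3*I*pi/4)/2 in the final state.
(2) Outcome |10> occurs with probability 0.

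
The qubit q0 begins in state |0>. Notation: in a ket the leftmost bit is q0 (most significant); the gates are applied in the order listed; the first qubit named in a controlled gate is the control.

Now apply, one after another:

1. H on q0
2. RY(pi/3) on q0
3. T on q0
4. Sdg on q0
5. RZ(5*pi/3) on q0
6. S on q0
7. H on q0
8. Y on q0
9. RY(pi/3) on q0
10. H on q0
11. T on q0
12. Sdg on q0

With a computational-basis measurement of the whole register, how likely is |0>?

A full measurement returns |0> with probability -3*sqrt(2)/32 - sqrt(6)/32 + sqrt(3)/8 + 1/2.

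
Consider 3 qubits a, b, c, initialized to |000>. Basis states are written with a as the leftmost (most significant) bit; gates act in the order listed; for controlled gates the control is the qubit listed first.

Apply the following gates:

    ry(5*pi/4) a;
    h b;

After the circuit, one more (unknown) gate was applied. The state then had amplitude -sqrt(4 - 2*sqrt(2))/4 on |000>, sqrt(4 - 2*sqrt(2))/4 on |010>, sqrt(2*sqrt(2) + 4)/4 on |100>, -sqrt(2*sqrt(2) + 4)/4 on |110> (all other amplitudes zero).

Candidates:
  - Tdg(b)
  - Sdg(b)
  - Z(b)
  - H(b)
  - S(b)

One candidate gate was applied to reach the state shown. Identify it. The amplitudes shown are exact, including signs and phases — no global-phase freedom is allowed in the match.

The applied gate was Z(b).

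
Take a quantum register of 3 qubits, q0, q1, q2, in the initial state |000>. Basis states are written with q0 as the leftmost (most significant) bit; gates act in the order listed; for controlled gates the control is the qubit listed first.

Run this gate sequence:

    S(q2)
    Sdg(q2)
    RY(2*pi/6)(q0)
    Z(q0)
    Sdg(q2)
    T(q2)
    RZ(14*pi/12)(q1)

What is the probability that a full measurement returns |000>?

Outcome |000> occurs with probability 3/4. Key observation: steps 1-2 multiply out to the identity, so the circuit reduces to the remaining gates.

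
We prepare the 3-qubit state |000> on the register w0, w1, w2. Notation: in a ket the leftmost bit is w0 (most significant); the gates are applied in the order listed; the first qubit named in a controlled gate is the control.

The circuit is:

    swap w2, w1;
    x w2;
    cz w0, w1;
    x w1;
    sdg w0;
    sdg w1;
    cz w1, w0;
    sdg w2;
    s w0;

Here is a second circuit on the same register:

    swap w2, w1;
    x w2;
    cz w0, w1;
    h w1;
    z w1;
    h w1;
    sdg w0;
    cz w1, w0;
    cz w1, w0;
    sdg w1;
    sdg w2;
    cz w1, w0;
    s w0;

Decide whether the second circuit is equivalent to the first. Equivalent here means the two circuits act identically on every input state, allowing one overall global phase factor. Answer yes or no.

Yes: on every input state the two circuits agree up to one overall phase factor.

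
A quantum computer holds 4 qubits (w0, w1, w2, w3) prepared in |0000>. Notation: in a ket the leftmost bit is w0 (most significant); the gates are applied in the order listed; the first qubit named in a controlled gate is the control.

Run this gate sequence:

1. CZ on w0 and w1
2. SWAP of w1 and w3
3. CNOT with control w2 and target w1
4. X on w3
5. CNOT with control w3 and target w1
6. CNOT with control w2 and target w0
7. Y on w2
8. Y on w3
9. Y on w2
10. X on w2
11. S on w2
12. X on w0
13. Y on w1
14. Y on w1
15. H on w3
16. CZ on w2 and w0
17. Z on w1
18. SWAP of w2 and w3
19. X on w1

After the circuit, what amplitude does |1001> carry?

The amplitude on |1001> is sqrt(2)/2.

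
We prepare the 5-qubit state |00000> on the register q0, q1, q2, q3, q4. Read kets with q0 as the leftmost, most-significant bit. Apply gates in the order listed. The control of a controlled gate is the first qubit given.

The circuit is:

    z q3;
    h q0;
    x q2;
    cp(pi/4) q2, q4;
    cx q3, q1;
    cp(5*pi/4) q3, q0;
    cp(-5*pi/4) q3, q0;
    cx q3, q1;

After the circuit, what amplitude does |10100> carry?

The amplitude on |10100> is sqrt(2)/2. Key observation: the block from step 5 through step 8 cancels to the identity and can be dropped.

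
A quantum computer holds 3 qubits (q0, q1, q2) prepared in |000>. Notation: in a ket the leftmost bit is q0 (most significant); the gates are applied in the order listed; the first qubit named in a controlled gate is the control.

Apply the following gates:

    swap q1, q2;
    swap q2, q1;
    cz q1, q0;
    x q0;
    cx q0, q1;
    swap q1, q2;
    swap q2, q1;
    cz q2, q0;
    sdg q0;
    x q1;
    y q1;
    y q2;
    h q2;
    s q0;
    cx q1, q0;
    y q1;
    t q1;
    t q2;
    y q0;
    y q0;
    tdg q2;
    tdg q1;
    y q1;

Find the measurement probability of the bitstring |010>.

A full measurement returns |010> with probability 1/2. Key observation: gates 16-23 undo each other exactly, leaving only the rest of the circuit to track.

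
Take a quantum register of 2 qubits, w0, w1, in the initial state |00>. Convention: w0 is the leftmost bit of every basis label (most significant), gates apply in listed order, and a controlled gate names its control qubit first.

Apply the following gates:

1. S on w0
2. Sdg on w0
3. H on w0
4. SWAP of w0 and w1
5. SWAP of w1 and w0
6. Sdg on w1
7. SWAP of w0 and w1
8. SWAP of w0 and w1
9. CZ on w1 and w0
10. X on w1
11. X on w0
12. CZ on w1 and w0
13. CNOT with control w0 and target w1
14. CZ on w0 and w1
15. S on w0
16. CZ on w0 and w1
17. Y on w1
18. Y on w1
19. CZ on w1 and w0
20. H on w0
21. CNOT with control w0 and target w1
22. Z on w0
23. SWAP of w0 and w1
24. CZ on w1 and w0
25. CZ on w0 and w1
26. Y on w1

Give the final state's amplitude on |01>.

The final state's coefficient on |01> equals 1/2.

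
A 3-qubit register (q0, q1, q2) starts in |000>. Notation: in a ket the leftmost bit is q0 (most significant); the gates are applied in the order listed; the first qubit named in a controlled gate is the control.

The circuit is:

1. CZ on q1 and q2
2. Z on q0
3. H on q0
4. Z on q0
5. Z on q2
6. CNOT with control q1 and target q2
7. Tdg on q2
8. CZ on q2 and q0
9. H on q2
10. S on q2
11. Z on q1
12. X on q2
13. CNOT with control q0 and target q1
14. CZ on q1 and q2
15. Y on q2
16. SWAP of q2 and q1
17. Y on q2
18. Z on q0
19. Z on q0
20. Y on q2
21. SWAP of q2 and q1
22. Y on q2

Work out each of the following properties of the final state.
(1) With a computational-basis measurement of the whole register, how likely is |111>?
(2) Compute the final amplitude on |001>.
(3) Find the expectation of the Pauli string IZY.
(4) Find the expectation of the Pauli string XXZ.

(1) The probability of measuring |111> is 1/4.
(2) The final state's coefficient on |001> equals 1/2.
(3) The expectation value of IZY is -1.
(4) The expectation value of XXZ is -1.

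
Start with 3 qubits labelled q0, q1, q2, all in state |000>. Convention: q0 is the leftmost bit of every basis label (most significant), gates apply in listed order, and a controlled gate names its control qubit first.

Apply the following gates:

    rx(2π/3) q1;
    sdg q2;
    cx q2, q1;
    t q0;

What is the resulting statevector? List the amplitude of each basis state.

After the circuit, the state carries amplitude 1/2 on |000>, -sqrt(3)*I/2 on |010>, and 0 on every other basis state.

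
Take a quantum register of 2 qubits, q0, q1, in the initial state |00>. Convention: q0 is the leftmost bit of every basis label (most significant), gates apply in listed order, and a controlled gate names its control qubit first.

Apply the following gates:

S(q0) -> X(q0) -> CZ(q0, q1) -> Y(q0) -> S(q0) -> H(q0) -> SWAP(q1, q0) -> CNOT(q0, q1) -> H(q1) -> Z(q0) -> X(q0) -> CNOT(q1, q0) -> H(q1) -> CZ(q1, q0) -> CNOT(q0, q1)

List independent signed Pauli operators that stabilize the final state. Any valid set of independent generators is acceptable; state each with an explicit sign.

The stabilizer group can be generated by -IX, -ZI, among other valid generating sets.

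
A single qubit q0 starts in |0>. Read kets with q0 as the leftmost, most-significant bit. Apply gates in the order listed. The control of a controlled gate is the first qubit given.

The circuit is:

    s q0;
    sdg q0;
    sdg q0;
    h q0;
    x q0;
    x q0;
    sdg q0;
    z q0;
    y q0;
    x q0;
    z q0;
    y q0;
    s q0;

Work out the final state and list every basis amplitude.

The resulting statevector has amplitude sqrt(2)*I/2 on |0>, -sqrt(2)*I/2 on |1>.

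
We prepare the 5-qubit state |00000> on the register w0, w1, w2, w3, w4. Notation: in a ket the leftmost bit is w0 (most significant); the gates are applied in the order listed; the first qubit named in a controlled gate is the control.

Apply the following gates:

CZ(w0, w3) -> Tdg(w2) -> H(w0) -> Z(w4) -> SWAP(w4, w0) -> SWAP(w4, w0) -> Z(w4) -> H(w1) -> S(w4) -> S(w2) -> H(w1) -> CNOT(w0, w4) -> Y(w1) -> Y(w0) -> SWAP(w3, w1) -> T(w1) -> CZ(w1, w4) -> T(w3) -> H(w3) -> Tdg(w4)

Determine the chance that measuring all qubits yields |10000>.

The probability of measuring |10000> is 1/4. Key observation: the block from step 4 through step 7 cancels to the identity and can be dropped.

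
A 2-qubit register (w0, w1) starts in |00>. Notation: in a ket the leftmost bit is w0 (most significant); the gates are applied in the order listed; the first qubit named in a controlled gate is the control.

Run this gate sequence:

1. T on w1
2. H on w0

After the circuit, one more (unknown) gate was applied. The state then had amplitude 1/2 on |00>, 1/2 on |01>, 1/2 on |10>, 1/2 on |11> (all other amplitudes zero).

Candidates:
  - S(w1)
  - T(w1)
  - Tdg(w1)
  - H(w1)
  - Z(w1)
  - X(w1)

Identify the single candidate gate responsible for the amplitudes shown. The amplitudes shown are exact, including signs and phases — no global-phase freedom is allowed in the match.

It was H(w1) that produced the state shown.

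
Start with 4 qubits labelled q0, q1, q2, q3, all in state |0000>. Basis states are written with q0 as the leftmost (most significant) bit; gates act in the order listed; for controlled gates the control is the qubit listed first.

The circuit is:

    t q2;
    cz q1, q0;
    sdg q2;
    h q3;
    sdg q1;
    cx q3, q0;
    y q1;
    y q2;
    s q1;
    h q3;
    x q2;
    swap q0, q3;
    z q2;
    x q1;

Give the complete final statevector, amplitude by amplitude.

The final amplitudes are -I/2 on |0000>, -I/2 on |0001>, -I/2 on |1000>, I/2 on |1001>, and 0 on every other basis state.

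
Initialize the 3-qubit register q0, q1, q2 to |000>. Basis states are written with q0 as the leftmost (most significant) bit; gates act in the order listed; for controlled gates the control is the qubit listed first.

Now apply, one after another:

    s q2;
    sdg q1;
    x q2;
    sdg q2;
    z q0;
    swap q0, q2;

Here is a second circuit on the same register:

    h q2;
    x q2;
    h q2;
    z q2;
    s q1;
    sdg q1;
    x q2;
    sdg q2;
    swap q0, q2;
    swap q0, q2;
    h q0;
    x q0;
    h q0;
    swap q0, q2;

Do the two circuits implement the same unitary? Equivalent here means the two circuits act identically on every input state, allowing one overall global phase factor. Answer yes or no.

No — the two circuits implement different unitaries, even allowing a global phase.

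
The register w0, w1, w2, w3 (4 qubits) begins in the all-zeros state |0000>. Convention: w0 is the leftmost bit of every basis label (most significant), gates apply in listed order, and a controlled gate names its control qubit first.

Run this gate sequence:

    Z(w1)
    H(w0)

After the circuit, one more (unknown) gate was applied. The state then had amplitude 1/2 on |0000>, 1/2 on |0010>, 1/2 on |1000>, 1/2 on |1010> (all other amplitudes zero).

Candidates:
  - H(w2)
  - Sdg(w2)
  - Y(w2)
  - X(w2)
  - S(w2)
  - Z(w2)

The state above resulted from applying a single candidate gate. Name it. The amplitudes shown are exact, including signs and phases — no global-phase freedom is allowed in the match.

The unique candidate consistent with the amplitudes is H(w2).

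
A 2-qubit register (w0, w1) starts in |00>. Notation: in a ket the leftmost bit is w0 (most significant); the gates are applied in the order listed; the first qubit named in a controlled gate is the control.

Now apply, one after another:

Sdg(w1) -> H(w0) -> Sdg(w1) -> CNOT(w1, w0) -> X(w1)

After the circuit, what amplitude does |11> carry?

|11> carries amplitude sqrt(2)/2 in the final state.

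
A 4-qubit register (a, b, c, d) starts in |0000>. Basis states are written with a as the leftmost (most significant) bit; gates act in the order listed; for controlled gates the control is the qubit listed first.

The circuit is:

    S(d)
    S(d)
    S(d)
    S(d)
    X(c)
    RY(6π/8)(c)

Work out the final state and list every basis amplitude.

The resulting statevector has amplitude -sqrt(sqrt(2) + 2)/2 on |0000>, sqrt(2 - sqrt(2))/2 on |0010>, and 0 on every other basis state. Key observation: steps 1-4 multiply out to the identity, so the circuit reduces to the remaining gates.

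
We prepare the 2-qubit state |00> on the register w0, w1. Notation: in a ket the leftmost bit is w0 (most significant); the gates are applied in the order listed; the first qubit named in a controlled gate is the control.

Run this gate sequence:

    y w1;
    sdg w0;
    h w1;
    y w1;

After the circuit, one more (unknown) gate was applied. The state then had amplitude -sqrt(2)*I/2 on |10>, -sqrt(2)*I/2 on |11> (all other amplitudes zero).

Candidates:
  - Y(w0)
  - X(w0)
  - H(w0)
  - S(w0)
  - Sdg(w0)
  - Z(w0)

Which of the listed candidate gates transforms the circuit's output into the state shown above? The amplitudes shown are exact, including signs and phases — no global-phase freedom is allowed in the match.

The applied gate was Y(w0).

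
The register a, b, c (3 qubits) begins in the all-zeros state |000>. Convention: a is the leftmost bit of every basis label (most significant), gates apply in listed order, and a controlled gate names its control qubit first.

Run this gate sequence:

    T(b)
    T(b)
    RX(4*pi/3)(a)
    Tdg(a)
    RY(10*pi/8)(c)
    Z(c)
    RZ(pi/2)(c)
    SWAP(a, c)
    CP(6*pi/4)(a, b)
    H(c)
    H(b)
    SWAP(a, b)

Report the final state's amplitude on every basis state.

The resulting statevector has amplitude sqrt(2 - sqrt(2))*(sqrt(3) - exp(3*I*pi/4))/8 on |000>, sqrt(2 - sqrt(2))*(-sqrt(3) - exp(3*I*pi/4))/8 on |001>, sqrt(sqrt(2) + 2)*(exp(I*pi/4) + sqrt(3)*I)/8 on |010>, sqrt(sqrt(2) + 2)*(-sqrt(3)*I + exp(I*pi/4))/8 on |011>, sqrt(2 - sqrt(2))*(sqrt(3) - exp(3*I*pi/4))/8 on |100>, sqrt(2 - sqrt(2))*(-sqrt(3) - exp(3*I*pi/4))/8 on |101>, sqrt(sqrt(2) + 2)*(exp(I*pi/4) + sqrt(3)*I)/8 on |110>, sqrt(sqrt(2) + 2)*(-sqrt(3)*I + exp(I*pi/4))/8 on |111>.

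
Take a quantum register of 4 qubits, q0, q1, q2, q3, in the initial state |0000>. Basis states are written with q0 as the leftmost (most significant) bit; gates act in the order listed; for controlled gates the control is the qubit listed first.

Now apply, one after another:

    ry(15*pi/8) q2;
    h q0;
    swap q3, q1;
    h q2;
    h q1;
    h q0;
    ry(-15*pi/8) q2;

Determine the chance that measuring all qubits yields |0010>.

The probability of measuring |0010> is sqrt(2)/8 + 1/4.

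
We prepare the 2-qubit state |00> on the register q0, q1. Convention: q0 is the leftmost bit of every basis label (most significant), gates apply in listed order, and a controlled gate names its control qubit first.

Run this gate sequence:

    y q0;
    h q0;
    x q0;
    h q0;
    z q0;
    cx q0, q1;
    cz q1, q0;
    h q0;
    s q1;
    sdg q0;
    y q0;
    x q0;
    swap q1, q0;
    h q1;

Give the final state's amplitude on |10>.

The final state's coefficient on |10> equals 1/2 + I/2. Key observation: steps 2-5 multiply out to the identity, so the circuit reduces to the remaining gates.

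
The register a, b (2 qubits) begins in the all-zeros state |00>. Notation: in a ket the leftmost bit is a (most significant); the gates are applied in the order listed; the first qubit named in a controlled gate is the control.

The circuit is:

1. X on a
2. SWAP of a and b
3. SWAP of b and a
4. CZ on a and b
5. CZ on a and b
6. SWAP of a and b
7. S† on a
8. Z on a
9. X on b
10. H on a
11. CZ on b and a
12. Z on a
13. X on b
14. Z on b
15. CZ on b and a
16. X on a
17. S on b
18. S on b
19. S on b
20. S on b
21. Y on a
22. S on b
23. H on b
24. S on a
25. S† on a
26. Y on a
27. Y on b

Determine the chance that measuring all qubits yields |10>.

A full measurement returns |10> with probability 1/4. Key observation: the block from step 17 through step 20 cancels to the identity and can be dropped.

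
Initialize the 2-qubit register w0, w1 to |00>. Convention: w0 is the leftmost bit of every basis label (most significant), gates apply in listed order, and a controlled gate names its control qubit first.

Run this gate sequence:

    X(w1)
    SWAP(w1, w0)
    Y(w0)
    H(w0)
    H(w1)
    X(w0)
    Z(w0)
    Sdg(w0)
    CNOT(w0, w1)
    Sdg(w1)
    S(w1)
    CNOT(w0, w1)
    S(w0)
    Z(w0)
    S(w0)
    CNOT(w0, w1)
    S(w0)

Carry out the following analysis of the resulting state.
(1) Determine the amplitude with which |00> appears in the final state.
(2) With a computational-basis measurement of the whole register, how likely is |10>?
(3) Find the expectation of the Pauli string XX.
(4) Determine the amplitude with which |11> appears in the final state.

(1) |00> carries amplitude -I/2 in the final state. Key observation: gates 7-14 undo each other exactly, leaving only the rest of the circuit to track.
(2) The probability of measuring |10> is 1/4.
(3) In the final state, XX has expectation -1.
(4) The final state's coefficient on |11> equals I/2.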